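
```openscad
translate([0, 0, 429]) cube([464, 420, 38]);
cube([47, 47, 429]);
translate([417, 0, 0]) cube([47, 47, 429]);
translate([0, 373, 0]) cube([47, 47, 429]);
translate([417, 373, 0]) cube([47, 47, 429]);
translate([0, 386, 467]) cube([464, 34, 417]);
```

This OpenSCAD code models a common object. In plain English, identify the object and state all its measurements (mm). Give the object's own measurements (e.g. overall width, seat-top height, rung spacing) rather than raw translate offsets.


A chair. The seat is a 464×420×38 mm slab with its top at z = 467 mm, on four 47×47 mm corner legs (flush with the seat edges, standing on z = 0). A flat backrest 34 mm thick, 417 mm tall, spans the full seat width and rises from the seat top along its +y edge, rear face flush with the rear of the seat.


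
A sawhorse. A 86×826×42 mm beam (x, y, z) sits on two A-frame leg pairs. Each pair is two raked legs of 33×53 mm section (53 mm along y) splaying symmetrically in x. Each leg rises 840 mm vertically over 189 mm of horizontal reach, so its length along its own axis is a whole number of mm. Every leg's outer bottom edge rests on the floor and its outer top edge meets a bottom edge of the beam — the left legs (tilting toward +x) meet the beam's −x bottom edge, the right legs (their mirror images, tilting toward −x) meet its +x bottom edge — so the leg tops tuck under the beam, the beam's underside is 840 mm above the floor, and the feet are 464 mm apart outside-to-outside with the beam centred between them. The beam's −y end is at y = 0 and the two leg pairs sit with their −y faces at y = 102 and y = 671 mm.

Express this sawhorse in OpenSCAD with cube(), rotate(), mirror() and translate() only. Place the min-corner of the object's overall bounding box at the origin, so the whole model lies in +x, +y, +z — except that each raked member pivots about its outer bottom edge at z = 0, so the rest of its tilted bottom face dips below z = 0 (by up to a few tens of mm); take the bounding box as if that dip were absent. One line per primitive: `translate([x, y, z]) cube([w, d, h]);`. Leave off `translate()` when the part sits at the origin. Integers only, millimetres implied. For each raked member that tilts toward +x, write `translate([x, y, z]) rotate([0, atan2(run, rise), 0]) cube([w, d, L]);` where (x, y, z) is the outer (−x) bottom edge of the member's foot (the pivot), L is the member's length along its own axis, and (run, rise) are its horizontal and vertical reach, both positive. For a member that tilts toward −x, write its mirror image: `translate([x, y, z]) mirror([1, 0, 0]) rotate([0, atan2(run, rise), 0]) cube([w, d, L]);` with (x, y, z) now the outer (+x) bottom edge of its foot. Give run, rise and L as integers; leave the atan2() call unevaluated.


// leg length = √(189² + 840²) = 861
// right-leg outer foot x = 2·189 + 86 = 464
// beam min-corner = (189, 0, 840)
translate([189, 0, 840]) cube([86, 826, 42]);
translate([0, 102, 0]) rotate([0, atan2(189, 840), 0]) cube([33, 53, 861]);
translate([464, 102, 0]) mirror([1, 0, 0]) rotate([0, atan2(189, 840), 0]) cube([33, 53, 861]);
translate([0, 671, 0]) rotate([0, atan2(189, 840), 0]) cube([33, 53, 861]);
translate([464, 671, 0]) mirror([1, 0, 0]) rotate([0, atan2(189, 840), 0]) cube([33, 53, 861]);


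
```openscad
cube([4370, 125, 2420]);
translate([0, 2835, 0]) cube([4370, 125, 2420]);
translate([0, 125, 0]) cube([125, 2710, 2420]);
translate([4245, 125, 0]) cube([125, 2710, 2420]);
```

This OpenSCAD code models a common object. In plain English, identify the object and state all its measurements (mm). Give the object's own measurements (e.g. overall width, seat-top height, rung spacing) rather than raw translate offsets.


The wall frame of a small rectangular building: four walls, each 2420 mm tall and 125 mm thick, enclosing a footprint 4370 mm (x) by 2960 mm (y) outside-to-outside, with no floor or roof. The front and back walls (the −y and +y sides) span the full width; the two side walls fit between them.


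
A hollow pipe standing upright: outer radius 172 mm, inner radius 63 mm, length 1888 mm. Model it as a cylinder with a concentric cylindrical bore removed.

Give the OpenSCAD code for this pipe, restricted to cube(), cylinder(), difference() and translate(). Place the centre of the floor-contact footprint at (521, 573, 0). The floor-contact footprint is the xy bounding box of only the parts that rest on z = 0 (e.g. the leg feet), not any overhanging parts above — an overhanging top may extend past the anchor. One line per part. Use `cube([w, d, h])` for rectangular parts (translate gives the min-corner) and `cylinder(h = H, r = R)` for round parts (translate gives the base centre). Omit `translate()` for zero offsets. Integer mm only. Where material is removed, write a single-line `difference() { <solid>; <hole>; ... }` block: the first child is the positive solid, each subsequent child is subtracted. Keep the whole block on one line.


difference() { translate([521, 573, 0]) cylinder(h = 1888, r = 172); translate([521, 573, 0]) cylinder(h = 1888, r = 63); }


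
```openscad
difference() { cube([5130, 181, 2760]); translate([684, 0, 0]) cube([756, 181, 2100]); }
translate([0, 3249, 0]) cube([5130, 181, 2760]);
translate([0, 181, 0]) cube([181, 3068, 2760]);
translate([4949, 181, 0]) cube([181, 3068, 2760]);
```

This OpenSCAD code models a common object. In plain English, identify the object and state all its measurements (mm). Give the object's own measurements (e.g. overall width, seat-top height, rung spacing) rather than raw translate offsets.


A single room: four walls, each 2760 mm tall and 181 mm thick, enclosing an outside footprint 5130×3430 mm (x × y), no floor or roof. The front and back walls (−y and +y sides) run the full x-width; the side walls fit between their inner faces. A door opening 756 mm wide and 2100 mm tall is cut through the front wall from the floor up, its −x edge 684 mm from the wall's −x end.


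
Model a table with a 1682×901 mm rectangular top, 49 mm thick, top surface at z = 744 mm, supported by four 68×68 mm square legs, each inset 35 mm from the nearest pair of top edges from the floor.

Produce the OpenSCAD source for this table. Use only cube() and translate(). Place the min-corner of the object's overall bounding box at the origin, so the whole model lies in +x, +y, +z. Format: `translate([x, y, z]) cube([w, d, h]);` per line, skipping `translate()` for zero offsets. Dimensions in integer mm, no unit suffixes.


translate([0, 0, 695]) cube([1682, 901, 49]);
translate([35, 35, 0]) cube([68, 68, 695]);
translate([1579, 35, 0]) cube([68, 68, 695]);
translate([35, 798, 0]) cube([68, 68, 695]);
translate([1579, 798, 0]) cube([68, 68, 695]);


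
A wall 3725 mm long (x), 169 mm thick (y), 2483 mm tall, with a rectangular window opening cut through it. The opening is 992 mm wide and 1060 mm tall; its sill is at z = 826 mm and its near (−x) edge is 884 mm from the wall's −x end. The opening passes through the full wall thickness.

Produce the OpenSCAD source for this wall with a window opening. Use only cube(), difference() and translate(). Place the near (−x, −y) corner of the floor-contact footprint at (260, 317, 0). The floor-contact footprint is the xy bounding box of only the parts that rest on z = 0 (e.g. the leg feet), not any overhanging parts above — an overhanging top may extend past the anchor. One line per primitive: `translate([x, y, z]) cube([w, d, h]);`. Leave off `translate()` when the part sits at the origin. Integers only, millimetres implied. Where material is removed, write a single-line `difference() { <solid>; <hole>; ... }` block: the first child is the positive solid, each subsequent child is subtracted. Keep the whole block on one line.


difference() { translate([260, 317, 0]) cube([3725, 169, 2483]); translate([1144, 317, 826]) cube([992, 169, 1060]); }


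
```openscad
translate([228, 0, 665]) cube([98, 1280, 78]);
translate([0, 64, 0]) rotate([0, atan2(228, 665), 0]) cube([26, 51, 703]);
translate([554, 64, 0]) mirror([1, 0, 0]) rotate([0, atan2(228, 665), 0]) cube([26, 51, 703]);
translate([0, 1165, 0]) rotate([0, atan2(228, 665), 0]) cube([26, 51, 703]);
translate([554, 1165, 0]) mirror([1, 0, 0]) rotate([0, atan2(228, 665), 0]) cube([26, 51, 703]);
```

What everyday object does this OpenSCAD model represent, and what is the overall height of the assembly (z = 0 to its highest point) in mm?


A sawhorse. The overall height is 743 mm.

A beam across two mirrored pairs of raked legs — a sawhorse. The beam's underside is at z = 665 (matching the legs' vertical rise in atan2(228, 665)) and the beam is 78 mm tall, so its top is at 665 + 78 = 743 mm. The raked legs top out at the beam's underside, so that is the highest point.


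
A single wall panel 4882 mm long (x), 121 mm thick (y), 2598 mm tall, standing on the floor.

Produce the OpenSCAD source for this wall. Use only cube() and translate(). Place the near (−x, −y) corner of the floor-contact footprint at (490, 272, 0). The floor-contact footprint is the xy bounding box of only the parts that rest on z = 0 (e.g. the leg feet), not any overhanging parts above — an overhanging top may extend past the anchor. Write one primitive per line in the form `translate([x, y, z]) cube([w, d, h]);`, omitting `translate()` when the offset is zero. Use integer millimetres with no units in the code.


translate([490, 272, 0]) cube([4882, 121, 2598]);


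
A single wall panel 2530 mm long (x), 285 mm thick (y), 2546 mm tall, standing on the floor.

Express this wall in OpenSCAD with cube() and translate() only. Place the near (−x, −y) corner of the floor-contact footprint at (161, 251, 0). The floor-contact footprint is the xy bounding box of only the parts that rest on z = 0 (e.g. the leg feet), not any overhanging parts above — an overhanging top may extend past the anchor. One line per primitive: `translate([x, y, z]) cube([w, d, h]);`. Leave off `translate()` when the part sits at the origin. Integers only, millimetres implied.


translate([161, 251, 0]) cube([2530, 285, 2546]);


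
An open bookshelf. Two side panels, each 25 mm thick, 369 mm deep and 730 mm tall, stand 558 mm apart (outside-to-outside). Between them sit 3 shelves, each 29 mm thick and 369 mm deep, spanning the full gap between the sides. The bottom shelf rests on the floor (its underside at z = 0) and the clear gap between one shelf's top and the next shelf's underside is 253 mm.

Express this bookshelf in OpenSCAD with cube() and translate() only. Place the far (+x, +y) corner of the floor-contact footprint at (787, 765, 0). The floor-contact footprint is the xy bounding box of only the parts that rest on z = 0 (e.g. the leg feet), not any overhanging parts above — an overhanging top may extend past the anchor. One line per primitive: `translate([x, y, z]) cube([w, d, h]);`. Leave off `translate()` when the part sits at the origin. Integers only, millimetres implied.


translate([229, 396, 0]) cube([25, 369, 730]);
translate([762, 396, 0]) cube([25, 369, 730]);
translate([254, 396, 0]) cube([508, 369, 29]);
translate([254, 396, 282]) cube([508, 369, 29]);
translate([254, 396, 564]) cube([508, 369, 29]);


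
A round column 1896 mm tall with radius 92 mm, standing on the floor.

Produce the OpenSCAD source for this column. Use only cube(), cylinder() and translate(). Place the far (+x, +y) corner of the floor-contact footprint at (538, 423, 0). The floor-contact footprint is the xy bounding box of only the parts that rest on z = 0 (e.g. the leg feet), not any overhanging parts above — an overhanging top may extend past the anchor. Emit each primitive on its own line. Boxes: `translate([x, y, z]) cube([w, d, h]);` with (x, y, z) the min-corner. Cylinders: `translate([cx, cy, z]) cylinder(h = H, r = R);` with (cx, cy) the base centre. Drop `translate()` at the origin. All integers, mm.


translate([446, 331, 0]) cylinder(h = 1896, r = 92);


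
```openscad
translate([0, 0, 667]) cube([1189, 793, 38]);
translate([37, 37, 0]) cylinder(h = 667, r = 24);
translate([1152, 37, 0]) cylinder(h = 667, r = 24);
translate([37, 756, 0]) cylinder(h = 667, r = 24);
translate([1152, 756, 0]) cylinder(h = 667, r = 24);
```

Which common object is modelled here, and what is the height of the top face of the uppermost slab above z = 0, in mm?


A table. The table height is 705 mm.

A 1189×793×38 slab sits at z = 667 on four Ø48 mm round legs — a table. The top surface is at 667 + 38 = 705 mm.


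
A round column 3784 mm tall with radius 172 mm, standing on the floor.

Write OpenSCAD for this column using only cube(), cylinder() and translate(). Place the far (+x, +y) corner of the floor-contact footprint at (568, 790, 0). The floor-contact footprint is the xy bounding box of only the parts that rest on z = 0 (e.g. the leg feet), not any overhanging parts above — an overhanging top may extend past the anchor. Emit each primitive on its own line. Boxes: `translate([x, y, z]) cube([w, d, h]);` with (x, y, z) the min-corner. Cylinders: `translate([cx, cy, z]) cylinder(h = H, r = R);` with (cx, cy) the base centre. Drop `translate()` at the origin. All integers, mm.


translate([396, 618, 0]) cylinder(h = 3784, r = 172);


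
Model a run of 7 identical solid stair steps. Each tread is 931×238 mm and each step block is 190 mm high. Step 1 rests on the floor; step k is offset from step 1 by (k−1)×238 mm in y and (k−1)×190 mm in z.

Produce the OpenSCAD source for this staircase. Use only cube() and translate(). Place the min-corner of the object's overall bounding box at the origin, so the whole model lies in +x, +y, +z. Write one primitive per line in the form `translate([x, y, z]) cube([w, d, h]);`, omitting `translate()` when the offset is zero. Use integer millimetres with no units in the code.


cube([931, 238, 190]);
translate([0, 238, 190]) cube([931, 238, 190]);
translate([0, 476, 380]) cube([931, 238, 190]);
translate([0, 714, 570]) cube([931, 238, 190]);
translate([0, 952, 760]) cube([931, 238, 190]);
translate([0, 1190, 950]) cube([931, 238, 190]);
translate([0, 1428, 1140]) cube([931, 238, 190]);


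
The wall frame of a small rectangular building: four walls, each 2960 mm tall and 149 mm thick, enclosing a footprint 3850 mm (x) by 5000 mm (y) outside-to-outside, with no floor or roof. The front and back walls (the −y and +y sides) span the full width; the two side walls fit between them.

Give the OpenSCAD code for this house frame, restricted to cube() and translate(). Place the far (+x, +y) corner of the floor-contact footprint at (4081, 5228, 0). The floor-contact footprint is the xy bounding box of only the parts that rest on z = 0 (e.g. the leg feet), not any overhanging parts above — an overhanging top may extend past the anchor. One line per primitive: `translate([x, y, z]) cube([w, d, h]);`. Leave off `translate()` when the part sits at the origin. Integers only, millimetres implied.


translate([231, 228, 0]) cube([3850, 149, 2960]);
translate([231, 5079, 0]) cube([3850, 149, 2960]);
translate([231, 377, 0]) cube([149, 4702, 2960]);
translate([3932, 377, 0]) cube([149, 4702, 2960]);


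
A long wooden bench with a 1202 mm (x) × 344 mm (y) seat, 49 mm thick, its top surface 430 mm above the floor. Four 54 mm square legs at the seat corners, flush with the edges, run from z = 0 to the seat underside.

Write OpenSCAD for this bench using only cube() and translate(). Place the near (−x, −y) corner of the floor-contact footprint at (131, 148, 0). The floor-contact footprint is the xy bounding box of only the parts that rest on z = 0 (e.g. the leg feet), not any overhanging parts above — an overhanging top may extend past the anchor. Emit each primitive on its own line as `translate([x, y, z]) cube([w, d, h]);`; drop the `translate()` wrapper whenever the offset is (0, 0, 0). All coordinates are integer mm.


// leg_h = 430 − 49 = 381
translate([131, 148, 381]) cube([1202, 344, 49]);
translate([131, 148, 0]) cube([54, 54, 381]);
translate([131, 438, 0]) cube([54, 54, 381]);
translate([1279, 148, 0]) cube([54, 54, 381]);
translate([1279, 438, 0]) cube([54, 54, 381]);


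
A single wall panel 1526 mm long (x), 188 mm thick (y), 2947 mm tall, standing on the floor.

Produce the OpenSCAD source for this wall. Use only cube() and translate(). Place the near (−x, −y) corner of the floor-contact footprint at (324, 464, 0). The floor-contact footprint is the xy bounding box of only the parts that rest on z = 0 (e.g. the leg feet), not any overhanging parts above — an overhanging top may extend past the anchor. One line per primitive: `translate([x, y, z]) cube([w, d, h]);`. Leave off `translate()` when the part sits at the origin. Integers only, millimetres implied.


translate([324, 464, 0]) cube([1526, 188, 2947]);


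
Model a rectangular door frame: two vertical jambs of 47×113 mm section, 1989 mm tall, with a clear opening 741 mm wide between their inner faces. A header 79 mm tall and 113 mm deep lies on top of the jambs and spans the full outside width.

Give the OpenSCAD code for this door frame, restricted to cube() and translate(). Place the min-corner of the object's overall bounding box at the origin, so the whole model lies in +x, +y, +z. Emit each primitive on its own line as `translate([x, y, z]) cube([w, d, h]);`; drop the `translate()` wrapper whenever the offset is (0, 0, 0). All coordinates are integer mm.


cube([47, 113, 1989]);
translate([788, 0, 0]) cube([47, 113, 1989]);
translate([0, 0, 1989]) cube([835, 113, 79]);


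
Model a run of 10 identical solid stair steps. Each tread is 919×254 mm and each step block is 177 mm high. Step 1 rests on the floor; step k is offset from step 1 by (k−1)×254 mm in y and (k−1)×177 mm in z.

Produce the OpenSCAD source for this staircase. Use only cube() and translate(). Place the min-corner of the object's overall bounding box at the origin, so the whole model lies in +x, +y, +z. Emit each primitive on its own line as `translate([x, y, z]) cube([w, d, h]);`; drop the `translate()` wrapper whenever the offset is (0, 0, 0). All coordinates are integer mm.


cube([919, 254, 177]);
translate([0, 254, 177]) cube([919, 254, 177]);
translate([0, 508, 354]) cube([919, 254, 177]);
translate([0, 762, 531]) cube([919, 254, 177]);
translate([0, 1016, 708]) cube([919, 254, 177]);
translate([0, 1270, 885]) cube([919, 254, 177]);
translate([0, 1524, 1062]) cube([919, 254, 177]);
translate([0, 1778, 1239]) cube([919, 254, 177]);
translate([0, 2032, 1416]) cube([919, 254, 177]);
translate([0, 2286, 1593]) cube([919, 254, 177]);


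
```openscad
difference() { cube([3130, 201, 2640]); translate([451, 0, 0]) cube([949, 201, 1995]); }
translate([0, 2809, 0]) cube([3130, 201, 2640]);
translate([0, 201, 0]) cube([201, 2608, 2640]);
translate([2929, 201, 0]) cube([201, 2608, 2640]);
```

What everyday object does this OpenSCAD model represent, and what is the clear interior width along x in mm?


A single room. The interior width is 2728 mm.

Four walls enclosing a rectangle with a door in the front wall — a room. Outside width 3130 minus two 201 mm walls gives 2728 mm.


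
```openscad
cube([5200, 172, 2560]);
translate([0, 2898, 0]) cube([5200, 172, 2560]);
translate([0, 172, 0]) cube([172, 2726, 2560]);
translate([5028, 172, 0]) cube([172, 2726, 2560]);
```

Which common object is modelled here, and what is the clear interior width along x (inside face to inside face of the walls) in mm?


A house (or room) frame. The interior width is 4856 mm.

Four 2560 mm walls enclosing a rectangle with no floor or roof — a room or house frame. Outside width is 5200 mm and wall thickness is 172 mm, so the interior width is 5200 − 2 × 172 = 4856 mm.


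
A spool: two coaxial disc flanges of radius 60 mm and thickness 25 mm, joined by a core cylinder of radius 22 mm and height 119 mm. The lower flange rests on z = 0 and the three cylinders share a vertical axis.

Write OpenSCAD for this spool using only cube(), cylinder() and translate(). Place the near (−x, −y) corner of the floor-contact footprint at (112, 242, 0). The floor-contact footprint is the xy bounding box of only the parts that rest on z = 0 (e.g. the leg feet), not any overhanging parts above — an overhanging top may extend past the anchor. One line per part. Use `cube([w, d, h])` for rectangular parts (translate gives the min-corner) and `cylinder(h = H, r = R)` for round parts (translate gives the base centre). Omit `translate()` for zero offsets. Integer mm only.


translate([172, 302, 0]) cylinder(h = 25, r = 60);
translate([172, 302, 25]) cylinder(h = 119, r = 22);
translate([172, 302, 144]) cylinder(h = 25, r = 60);


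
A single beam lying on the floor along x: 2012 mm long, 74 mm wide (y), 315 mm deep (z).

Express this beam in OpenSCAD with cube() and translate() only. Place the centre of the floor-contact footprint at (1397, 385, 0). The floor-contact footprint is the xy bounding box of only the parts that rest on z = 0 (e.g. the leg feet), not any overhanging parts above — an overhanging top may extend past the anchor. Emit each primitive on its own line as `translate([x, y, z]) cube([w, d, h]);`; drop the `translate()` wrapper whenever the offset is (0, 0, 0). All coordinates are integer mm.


translate([391, 348, 0]) cube([2012, 74, 315]);


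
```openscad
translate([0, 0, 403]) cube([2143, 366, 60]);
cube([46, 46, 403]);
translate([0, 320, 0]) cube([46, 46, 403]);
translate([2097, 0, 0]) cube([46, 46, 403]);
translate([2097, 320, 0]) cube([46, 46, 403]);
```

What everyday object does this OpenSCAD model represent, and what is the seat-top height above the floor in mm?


A bench. The seat-top height is 463 mm.

A long slab on four corner posts — a bench. The slab sits at z = 403 with thickness 60, so the top is 403 + 60 = 463 mm.


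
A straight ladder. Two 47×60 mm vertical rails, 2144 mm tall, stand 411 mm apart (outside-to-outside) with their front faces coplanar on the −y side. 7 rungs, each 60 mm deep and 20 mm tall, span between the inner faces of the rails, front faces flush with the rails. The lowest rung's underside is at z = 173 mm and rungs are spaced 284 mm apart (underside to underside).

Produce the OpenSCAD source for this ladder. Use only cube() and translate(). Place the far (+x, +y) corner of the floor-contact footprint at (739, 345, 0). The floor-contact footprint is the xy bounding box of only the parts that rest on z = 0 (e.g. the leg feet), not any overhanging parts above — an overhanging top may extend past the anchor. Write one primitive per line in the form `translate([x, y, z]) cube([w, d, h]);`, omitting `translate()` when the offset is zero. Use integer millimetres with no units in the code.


translate([328, 285, 0]) cube([47, 60, 2144]);
translate([692, 285, 0]) cube([47, 60, 2144]);
translate([375, 285, 173]) cube([317, 60, 20]);
translate([375, 285, 457]) cube([317, 60, 20]);
translate([375, 285, 741]) cube([317, 60, 20]);
translate([375, 285, 1025]) cube([317, 60, 20]);
translate([375, 285, 1309]) cube([317, 60, 20]);
translate([375, 285, 1593]) cube([317, 60, 20]);
translate([375, 285, 1877]) cube([317, 60, 20]);


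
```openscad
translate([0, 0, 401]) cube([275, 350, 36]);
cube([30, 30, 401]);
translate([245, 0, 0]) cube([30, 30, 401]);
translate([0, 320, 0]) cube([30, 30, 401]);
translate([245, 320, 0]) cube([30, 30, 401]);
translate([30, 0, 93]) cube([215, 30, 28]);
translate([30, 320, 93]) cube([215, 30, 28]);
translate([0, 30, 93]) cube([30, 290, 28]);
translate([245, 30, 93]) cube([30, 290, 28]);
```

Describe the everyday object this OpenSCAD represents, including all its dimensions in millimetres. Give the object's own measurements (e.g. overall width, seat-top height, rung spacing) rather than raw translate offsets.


A four-legged stool. The seat is a 275×350×36 mm slab whose top surface is at z = 437 mm; four square legs, each 30×30 mm in cross-section, run from the floor (z = 0) to the underside of the seat, each flush with a corner of the seat. Four stretchers, 30 mm wide and 28 mm tall, connect adjacent legs with their undersides at z = 93 mm, each running between the inner faces of the legs it joins and aligned with the legs' outer faces on the other axis.


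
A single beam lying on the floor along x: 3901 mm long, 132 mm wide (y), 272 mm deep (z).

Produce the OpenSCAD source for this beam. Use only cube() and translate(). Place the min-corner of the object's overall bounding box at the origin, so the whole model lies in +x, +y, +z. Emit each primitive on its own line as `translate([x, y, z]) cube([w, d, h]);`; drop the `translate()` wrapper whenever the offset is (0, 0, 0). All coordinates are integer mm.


cube([3901, 132, 272]);


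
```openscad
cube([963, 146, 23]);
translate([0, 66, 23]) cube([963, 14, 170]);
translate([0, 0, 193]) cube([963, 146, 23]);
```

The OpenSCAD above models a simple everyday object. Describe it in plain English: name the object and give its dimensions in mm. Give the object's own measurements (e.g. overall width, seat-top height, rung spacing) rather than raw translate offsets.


An I-beam lying along x, 963 mm long. Overall section height 216 mm. Two flanges 146 mm wide (y) and 23 mm thick, one on the floor and one at the top; a web 14 mm thick runs between them, centred on the flange width.


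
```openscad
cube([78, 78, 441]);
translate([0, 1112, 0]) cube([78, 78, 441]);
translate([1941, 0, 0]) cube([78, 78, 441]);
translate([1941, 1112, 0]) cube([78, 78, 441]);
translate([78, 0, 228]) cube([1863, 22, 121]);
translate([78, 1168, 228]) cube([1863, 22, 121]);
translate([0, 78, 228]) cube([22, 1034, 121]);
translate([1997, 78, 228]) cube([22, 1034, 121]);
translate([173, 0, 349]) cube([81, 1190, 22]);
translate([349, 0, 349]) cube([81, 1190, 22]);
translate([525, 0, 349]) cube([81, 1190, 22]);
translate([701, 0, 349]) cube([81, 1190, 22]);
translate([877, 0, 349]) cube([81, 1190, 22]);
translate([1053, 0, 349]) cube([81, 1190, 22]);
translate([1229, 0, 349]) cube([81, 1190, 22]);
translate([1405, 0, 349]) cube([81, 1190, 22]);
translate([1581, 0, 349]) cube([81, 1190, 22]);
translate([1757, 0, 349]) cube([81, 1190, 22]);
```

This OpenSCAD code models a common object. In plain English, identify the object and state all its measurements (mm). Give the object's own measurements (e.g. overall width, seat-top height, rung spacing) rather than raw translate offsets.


A bed frame 2019 mm long (x) by 1190 mm wide (y). Four 78×78 mm corner posts, 441 mm tall, at the corners of the footprint. Four rails of 22 mm thickness and 121 mm height run between adjacent posts with their undersides at z = 228 mm, their outer faces flush with the outside of the frame (the two x-running rails run between the posts' inner faces; the two y-running rails run between the posts' inner faces). 10 slats, each 81 mm wide (x) and 22 mm thick, lie across the top of the two x-running rails, running the full 1190 mm width of the frame in y; along x they sit between the end posts with a 95 mm gap after the −x posts and between neighbouring slats, leaving 103 mm before the +x posts.


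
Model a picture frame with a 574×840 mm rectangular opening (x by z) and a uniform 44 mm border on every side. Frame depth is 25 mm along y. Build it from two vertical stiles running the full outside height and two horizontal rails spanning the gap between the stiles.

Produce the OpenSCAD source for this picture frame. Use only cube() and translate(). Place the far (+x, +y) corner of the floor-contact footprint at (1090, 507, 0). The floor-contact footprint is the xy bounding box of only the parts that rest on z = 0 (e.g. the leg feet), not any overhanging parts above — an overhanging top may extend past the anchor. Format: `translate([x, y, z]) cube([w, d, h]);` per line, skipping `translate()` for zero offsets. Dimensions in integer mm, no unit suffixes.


translate([428, 482, 0]) cube([44, 25, 928]);
translate([1046, 482, 0]) cube([44, 25, 928]);
translate([472, 482, 0]) cube([574, 25, 44]);
translate([472, 482, 884]) cube([574, 25, 44]);


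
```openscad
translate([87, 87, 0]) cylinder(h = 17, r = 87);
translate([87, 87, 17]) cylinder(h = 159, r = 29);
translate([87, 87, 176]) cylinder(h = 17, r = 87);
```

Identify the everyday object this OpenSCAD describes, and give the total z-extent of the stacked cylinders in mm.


A spool. The overall height is 193 mm.

Three coaxial cylinders, large–small–large — a spool. Two 17 mm flanges and a 159 mm core give 17 + 159 + 17 = 193 mm.


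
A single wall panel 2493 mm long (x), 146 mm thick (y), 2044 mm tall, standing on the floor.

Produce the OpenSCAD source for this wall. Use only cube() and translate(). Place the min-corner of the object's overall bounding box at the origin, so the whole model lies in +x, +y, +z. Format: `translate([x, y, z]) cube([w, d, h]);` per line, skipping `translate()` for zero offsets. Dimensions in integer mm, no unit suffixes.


cube([2493, 146, 2044]);


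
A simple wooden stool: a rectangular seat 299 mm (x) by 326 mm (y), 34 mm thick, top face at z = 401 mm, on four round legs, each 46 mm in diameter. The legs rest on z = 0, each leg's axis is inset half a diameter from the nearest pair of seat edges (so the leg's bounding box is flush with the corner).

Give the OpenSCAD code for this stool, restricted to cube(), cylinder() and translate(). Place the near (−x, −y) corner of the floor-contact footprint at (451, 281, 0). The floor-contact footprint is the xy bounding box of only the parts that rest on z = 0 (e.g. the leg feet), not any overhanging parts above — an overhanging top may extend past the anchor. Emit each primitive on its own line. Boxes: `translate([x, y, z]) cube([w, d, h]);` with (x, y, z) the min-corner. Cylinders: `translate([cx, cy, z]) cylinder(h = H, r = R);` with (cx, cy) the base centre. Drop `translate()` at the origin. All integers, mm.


translate([451, 281, 367]) cube([299, 326, 34]);
translate([474, 304, 0]) cylinder(h = 367, r = 23);
translate([727, 304, 0]) cylinder(h = 367, r = 23);
translate([474, 584, 0]) cylinder(h = 367, r = 23);
translate([727, 584, 0]) cylinder(h = 367, r = 23);


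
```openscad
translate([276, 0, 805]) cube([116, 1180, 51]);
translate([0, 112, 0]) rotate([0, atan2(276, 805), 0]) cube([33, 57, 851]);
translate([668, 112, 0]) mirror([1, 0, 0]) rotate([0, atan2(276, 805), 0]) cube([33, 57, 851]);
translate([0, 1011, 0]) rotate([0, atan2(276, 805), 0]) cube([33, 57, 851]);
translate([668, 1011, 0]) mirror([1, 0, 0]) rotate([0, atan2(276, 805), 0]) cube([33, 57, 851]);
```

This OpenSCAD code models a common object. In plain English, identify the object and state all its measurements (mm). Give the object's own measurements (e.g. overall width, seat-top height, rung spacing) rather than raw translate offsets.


A sawhorse. A 116×1180×51 mm beam (x, y, z) sits on two A-frame leg pairs. Each pair is two raked legs of 33×57 mm section (57 mm along y) splaying symmetrically in x. Each leg rises 805 mm vertically over 276 mm of horizontal reach and is 851 mm long along its own axis. Every leg's outer bottom edge rests on the floor and its outer top edge meets a bottom edge of the beam — the left legs (tilting toward +x) meet the beam's −x bottom edge, the right legs (their mirror images, tilting toward −x) meet its +x bottom edge — so the leg tops tuck under the beam, the beam's underside is 805 mm above the floor, and the feet are 668 mm apart outside-to-outside with the beam centred between them. The two leg pairs are set in 112 mm from either end of the beam.


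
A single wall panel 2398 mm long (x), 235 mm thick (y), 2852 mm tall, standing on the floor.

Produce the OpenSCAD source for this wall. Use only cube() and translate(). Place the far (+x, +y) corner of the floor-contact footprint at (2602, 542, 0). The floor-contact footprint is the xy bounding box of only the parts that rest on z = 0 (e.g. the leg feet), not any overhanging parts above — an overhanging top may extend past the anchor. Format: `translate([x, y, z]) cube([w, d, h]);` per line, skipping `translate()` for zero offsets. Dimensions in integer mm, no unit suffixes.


translate([204, 307, 0]) cube([2398, 235, 2852]);


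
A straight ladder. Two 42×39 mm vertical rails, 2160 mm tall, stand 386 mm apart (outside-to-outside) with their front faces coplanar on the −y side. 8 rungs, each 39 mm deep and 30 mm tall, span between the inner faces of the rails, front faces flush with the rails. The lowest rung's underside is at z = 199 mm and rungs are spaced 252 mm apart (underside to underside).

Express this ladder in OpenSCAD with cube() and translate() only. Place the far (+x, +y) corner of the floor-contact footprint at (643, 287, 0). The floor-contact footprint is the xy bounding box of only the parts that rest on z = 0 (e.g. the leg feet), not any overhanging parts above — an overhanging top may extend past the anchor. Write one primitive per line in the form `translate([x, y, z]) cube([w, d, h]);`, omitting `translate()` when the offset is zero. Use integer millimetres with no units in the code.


translate([257, 248, 0]) cube([42, 39, 2160]);
translate([601, 248, 0]) cube([42, 39, 2160]);
translate([299, 248, 199]) cube([302, 39, 30]);
translate([299, 248, 451]) cube([302, 39, 30]);
translate([299, 248, 703]) cube([302, 39, 30]);
translate([299, 248, 955]) cube([302, 39, 30]);
translate([299, 248, 1207]) cube([302, 39, 30]);
translate([299, 248, 1459]) cube([302, 39, 30]);
translate([299, 248, 1711]) cube([302, 39, 30]);
translate([299, 248, 1963]) cube([302, 39, 30]);


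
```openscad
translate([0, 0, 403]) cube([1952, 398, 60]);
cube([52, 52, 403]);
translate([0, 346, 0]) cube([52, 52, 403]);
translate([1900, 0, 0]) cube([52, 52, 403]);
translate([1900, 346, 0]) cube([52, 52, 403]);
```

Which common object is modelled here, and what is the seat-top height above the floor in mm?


A bench. The seat-top height is 463 mm.

A long slab on four corner posts — a bench. The slab sits at z = 403 with thickness 60, so the top is 403 + 60 = 463 mm.


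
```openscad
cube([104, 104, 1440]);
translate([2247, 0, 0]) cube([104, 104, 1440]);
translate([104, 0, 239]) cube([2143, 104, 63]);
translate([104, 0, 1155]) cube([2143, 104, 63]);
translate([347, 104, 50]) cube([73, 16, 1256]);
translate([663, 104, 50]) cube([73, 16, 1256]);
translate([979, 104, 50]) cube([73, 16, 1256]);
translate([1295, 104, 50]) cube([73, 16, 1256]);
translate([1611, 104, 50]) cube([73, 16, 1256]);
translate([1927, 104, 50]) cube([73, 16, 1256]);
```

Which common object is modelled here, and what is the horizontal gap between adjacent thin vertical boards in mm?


A fence section. The picket gap is 243 mm.

Two posts, two rails, 6 pickets — a fence section. Span 2143 mm holds 6 pickets of 73 mm with 7 equal gaps: ⌊(2143 − 6·73) / 7⌋ = 243 mm.


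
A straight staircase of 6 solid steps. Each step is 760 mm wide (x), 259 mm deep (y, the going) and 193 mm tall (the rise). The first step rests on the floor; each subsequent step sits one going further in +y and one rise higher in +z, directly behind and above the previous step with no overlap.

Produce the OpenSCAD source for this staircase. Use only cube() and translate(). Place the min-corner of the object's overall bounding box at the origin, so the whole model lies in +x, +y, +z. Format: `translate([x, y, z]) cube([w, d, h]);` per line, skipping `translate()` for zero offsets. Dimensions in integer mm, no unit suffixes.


cube([760, 259, 193]);
translate([0, 259, 193]) cube([760, 259, 193]);
translate([0, 518, 386]) cube([760, 259, 193]);
translate([0, 777, 579]) cube([760, 259, 193]);
translate([0, 1036, 772]) cube([760, 259, 193]);
translate([0, 1295, 965]) cube([760, 259, 193]);


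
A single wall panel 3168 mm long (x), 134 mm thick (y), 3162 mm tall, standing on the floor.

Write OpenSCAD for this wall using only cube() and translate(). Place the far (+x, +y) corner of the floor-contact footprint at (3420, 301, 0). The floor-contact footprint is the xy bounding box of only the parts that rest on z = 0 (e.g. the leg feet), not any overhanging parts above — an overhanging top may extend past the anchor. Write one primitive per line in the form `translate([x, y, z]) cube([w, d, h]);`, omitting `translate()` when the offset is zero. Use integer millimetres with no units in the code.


translate([252, 167, 0]) cube([3168, 134, 3162]);


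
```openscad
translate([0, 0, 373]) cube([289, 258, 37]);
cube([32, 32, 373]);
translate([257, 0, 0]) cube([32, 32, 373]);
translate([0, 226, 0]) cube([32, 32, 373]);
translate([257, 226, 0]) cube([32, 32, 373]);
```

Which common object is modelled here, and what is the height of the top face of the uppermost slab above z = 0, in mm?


A stool. The seat height is 410 mm.

A 289×258×37 slab at z = 373 on four corner posts — a stool. The seat top is 373 + 37 = 410 mm.


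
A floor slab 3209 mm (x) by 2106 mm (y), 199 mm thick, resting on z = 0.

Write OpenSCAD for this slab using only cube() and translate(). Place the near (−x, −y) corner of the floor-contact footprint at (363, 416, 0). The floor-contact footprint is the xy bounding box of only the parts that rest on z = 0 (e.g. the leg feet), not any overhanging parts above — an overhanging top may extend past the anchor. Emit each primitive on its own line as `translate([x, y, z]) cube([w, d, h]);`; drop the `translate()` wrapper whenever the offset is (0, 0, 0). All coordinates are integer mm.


translate([363, 416, 0]) cube([3209, 2106, 199]);


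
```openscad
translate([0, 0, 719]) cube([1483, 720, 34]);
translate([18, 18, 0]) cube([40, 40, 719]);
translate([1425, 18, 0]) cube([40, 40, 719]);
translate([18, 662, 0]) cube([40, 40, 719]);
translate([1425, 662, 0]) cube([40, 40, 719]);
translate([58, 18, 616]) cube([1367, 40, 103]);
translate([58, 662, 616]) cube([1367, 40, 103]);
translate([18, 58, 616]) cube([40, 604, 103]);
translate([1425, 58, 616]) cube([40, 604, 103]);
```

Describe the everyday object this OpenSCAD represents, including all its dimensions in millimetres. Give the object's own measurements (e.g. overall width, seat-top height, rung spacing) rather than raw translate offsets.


A table: top 1483 mm (x) × 720 mm (y), 34 mm thick, upper face at z = 753 mm, on four 40×40 mm square legs, each inset 18 mm from the nearest pair of top edges from z = 0 to the bottom of the top. Four apron rails, 40 mm thick and 103 mm tall, run between adjacent legs with their top edges flush with the underside of the top and their outer faces flush with the legs' outer faces.


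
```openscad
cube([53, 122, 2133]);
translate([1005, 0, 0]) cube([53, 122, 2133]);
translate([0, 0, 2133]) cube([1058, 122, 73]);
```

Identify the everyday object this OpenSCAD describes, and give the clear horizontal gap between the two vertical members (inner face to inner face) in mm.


A door frame. The clear opening width is 952 mm.

Two 2133 mm tall posts with a header on top — a door frame. The left jamb is 53 mm wide at x = 0; the right jamb starts at x = 1005. The clear opening is 1005 − 53 = 952 mm.


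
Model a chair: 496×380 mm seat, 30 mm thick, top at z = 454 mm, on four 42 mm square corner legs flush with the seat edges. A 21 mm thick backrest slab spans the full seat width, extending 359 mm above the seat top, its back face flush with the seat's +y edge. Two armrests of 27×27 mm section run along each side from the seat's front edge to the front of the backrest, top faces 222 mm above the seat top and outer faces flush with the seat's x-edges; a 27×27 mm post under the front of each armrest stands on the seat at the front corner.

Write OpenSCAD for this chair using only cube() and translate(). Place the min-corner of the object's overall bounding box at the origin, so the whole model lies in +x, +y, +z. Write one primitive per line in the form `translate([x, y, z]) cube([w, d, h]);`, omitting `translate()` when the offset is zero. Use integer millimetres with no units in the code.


translate([0, 0, 424]) cube([496, 380, 30]);
cube([42, 42, 424]);
translate([454, 0, 0]) cube([42, 42, 424]);
translate([0, 338, 0]) cube([42, 42, 424]);
translate([454, 338, 0]) cube([42, 42, 424]);
translate([0, 359, 454]) cube([496, 21, 359]);
translate([0, 0, 649]) cube([27, 359, 27]);
translate([469, 0, 649]) cube([27, 359, 27]);
translate([0, 0, 454]) cube([27, 27, 195]);
translate([469, 0, 454]) cube([27, 27, 195]);
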